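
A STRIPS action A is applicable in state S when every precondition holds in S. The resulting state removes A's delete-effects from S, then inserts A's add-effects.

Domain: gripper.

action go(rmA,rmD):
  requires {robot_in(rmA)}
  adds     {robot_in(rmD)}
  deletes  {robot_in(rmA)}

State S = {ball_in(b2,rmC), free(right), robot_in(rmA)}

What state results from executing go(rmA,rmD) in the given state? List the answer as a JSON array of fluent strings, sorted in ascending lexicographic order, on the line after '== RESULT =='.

Progress:
  pre ⊆ S: {robot_in(rmA)} ⊆ S  — applicable
  S \ del = {ball_in(b2,rmC), free(right)}
  ∪ add   = {ball_in(b2,rmC), free(right), robot_in(rmD)}

== RESULT ==
["ball_in(b2,rmC)", "free(right)", "robot_in(rmD)"]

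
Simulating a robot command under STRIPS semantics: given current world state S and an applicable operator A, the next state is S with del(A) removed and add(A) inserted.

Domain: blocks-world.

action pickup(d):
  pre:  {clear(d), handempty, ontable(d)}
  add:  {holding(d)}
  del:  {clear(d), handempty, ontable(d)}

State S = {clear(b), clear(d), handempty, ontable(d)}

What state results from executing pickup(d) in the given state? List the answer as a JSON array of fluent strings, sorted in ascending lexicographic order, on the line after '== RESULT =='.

Progress:
  pre ⊆ S: {clear(d), handempty, ontable(d)} ⊆ S  — applicable
  S \ del = {clear(b)}
  ∪ add   = {clear(b), holding(d)}

== RESULT ==
["clear(b)", "holding(d)"]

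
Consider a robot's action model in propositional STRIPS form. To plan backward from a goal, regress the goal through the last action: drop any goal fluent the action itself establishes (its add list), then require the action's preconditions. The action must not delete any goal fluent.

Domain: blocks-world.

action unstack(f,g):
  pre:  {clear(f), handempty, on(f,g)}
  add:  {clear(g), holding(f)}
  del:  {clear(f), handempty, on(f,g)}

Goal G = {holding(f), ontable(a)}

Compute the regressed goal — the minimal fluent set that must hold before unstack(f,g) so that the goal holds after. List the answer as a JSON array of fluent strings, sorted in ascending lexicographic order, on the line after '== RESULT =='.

Regress:
  G ∩ del = {}  (empty — regression defined)
  G \ add = {holding(f), ontable(a)} \ {clear(g), holding(f)} = {ontable(a)}
  ∪ pre   = {ontable(a)} ∪ {clear(f), handempty, on(f,g)}
          = {clear(f), handempty, on(f,g), ontable(a)}

== RESULT ==
["clear(f)", "handempty", "on(f,g)", "ontable(a)"]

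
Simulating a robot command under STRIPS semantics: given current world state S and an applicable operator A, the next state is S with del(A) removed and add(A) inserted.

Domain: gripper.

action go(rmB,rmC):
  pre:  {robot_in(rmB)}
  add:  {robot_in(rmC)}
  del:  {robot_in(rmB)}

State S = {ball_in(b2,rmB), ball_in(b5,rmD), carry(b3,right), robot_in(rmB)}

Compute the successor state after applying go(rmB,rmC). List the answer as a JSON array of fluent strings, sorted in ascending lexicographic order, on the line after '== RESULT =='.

Compute (S \ del) ∪ add:
  pre ⊆ S: {robot_in(rmB)} ⊆ S  — applicable
  S \ del = {ball_in(b2,rmB), ball_in(b5,rmD), carry(b3,right)}
  ∪ add   = {ball_in(b2,rmB), ball_in(b5,rmD), carry(b3,right), robot_in(rmC)}

== RESULT ==
["ball_in(b2,rmB)", "ball_in(b5,rmD)", "carry(b3,right)", "robot_in(rmC)"]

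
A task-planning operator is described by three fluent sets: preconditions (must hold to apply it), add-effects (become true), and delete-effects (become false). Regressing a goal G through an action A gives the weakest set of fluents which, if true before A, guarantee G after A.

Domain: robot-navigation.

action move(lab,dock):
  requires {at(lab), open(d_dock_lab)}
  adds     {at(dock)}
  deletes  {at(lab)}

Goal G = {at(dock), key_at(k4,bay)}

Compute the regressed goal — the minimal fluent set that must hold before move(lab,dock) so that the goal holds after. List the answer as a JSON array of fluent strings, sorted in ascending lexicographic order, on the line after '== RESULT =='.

Regress:
  G ∩ del = {}  (empty — regression defined)
  G \ add = {at(dock), key_at(k4,bay)} \ {at(dock)} = {key_at(k4,bay)}
  ∪ pre   = {key_at(k4,bay)} ∪ {at(lab), open(d_dock_lab)}
          = {at(lab), key_at(k4,bay), open(d_dock_lab)}

== RESULT ==
["at(lab)", "key_at(k4,bay)", "open(d_dock_lab)"]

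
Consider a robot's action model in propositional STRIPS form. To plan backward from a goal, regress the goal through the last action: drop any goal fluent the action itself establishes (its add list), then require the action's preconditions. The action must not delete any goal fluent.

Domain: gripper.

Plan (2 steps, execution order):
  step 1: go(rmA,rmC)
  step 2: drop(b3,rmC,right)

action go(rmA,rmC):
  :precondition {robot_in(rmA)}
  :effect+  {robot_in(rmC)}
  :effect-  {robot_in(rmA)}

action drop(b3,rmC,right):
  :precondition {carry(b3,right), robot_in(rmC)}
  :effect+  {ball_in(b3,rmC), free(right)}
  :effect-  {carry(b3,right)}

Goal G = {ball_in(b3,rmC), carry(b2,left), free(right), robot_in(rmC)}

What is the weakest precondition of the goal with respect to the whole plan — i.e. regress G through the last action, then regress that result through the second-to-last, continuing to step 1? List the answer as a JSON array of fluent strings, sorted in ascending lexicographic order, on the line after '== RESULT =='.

Work backward from the goal:
  through step 2 (drop(b3,rmC,right)): drop {ball_in(b3,rmC), free(right)}, keep {carry(b2,left), robot_in(rmC)}, require {carry(b3,right), robot_in(rmC)}
    → {carry(b2,left), carry(b3,right), robot_in(rmC)}
  through step 1 (go(rmA,rmC)): drop {robot_in(rmC)}, keep {carry(b2,left), carry(b3,right)}, require {robot_in(rmA)}
    → {carry(b2,left), carry(b3,right), robot_in(rmA)}

== RESULT ==
["carry(b2,left)", "carry(b3,right)", "robot_in(rmA)"]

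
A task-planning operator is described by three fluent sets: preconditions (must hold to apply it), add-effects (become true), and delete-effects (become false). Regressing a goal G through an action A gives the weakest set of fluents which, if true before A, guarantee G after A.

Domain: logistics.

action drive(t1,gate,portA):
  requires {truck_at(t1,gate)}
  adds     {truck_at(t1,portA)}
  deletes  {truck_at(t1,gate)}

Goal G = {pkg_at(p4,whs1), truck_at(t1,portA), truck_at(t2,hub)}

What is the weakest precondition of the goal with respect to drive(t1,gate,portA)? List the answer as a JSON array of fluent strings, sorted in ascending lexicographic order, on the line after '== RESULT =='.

Compute (G \ add) ∪ pre:
  G ∩ del = {}  (empty — regression defined)
  G \ add = {pkg_at(p4,whs1), truck_at(t1,portA), truck_at(t2,hub)} \ {truck_at(t1,portA)} = {pkg_at(p4,whs1), truck_at(t2,hub)}
  ∪ pre   = {pkg_at(p4,whs1), truck_at(t2,hub)} ∪ {truck_at(t1,gate)}
          = {pkg_at(p4,whs1), truck_at(t1,gate), truck_at(t2,hub)}

== RESULT ==
["pkg_at(p4,whs1)", "truck_at(t1,gate)", "truck_at(t2,hub)"]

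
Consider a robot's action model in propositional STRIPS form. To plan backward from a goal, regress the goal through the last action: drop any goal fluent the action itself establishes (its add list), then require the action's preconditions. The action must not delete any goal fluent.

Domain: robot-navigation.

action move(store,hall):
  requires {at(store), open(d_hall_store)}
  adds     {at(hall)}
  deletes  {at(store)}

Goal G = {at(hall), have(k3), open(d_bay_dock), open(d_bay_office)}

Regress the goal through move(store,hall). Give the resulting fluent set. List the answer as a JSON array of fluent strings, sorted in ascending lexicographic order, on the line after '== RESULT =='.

Compute (G \ add) ∪ pre:
  G ∩ del = {}  (empty — regression defined)
  G \ add = {at(hall), have(k3), open(d_bay_dock), open(d_bay_office)} \ {at(hall)} = {have(k3), open(d_bay_dock), open(d_bay_office)}
  ∪ pre   = {have(k3), open(d_bay_dock), open(d_bay_office)} ∪ {at(store), open(d_hall_store)}
          = {at(store), have(k3), open(d_bay_dock), open(d_bay_office), open(d_hall_store)}

== RESULT ==
["at(store)", "have(k3)", "open(d_bay_dock)", "open(d_bay_office)", "open(d_hall_store)"]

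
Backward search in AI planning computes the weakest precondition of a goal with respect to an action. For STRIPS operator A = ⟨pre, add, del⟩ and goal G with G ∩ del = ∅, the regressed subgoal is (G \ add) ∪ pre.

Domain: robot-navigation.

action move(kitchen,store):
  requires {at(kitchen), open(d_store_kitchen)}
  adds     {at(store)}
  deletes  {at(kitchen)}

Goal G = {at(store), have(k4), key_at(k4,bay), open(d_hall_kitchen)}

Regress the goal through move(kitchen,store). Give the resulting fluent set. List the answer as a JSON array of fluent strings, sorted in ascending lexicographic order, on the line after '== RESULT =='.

Regress:
  G ∩ del = {}  (empty — regression defined)
  G \ add = {at(store), have(k4), key_at(k4,bay), open(d_hall_kitchen)} \ {at(store)} = {have(k4), key_at(k4,bay), open(d_hall_kitchen)}
  ∪ pre   = {have(k4), key_at(k4,bay), open(d_hall_kitchen)} ∪ {at(kitchen), open(d_store_kitchen)}
          = {at(kitchen), have(k4), key_at(k4,bay), open(d_hall_kitchen), open(d_store_kitchen)}

== RESULT ==
["at(kitchen)", "have(k4)", "key_at(k4,bay)", "open(d_hall_kitchen)", "open(d_store_kitchen)"]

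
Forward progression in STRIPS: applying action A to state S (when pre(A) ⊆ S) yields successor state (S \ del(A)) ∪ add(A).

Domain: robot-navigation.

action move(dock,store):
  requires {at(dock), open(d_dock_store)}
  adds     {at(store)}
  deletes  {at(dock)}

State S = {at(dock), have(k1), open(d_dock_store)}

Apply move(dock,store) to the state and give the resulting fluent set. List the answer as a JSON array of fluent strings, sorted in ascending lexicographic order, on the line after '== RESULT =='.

Compute (S \ del) ∪ add:
  pre ⊆ S: {at(dock), open(d_dock_store)} ⊆ S  — applicable
  S \ del = {have(k1), open(d_dock_store)}
  ∪ add   = {at(store), have(k1), open(d_dock_store)}

== RESULT ==
["at(store)", "have(k1)", "open(d_dock_store)"]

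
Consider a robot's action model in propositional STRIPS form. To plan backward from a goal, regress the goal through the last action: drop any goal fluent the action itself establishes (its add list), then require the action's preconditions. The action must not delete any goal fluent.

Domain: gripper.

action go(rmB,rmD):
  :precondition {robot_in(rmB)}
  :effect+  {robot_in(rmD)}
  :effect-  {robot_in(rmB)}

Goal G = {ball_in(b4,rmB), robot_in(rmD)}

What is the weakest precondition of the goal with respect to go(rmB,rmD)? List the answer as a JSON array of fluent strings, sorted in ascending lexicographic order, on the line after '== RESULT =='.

Compute (G \ add) ∪ pre:
  G ∩ del = {}  (empty — regression defined)
  G \ add = {ball_in(b4,rmB), robot_in(rmD)} \ {robot_in(rmD)} = {ball_in(b4,rmB)}
  ∪ pre   = {ball_in(b4,rmB)} ∪ {robot_in(rmB)}
          = {ball_in(b4,rmB), robot_in(rmB)}

== RESULT ==
["ball_in(b4,rmB)", "robot_in(rmB)"]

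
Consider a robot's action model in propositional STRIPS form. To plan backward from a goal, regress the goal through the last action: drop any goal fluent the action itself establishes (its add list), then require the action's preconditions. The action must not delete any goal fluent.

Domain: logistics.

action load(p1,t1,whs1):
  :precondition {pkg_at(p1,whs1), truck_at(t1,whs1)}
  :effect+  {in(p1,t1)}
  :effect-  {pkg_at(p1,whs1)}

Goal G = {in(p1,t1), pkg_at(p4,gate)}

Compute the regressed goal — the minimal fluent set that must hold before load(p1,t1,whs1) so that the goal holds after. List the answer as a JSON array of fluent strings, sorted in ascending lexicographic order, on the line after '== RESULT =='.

Compute (G \ add) ∪ pre:
  G ∩ del = {}  (empty — regression defined)
  G \ add = {in(p1,t1), pkg_at(p4,gate)} \ {in(p1,t1)} = {pkg_at(p4,gate)}
  ∪ pre   = {pkg_at(p4,gate)} ∪ {pkg_at(p1,whs1), truck_at(t1,whs1)}
          = {pkg_at(p1,whs1), pkg_at(p4,gate), truck_at(t1,whs1)}

== RESULT ==
["pkg_at(p1,whs1)", "pkg_at(p4,gate)", "truck_at(t1,whs1)"]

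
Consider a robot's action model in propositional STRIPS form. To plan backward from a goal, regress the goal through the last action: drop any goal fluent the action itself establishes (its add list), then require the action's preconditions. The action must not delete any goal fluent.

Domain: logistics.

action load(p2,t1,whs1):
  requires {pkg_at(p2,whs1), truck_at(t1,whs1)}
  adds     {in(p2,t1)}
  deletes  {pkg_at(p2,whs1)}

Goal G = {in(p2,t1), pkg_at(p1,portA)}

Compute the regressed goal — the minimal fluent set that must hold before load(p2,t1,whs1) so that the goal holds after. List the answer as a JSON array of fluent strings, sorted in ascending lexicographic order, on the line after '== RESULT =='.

Regress:
  G ∩ del = {}  (empty — regression defined)
  G \ add = {in(p2,t1), pkg_at(p1,portA)} \ {in(p2,t1)} = {pkg_at(p1,portA)}
  ∪ pre   = {pkg_at(p1,portA)} ∪ {pkg_at(p2,whs1), truck_at(t1,whs1)}
          = {pkg_at(p1,portA), pkg_at(p2,whs1), truck_at(t1,whs1)}

== RESULT ==
["pkg_at(p1,portA)", "pkg_at(p2,whs1)", "truck_at(t1,whs1)"]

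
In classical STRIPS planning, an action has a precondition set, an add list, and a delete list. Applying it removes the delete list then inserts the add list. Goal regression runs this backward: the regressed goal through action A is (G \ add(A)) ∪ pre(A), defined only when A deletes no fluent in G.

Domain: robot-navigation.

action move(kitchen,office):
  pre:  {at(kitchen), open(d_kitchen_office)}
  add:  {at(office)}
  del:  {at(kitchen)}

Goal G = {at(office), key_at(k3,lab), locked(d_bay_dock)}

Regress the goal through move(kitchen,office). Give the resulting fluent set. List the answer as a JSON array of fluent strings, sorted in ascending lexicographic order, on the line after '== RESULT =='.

Regress:
  G ∩ del = {}  (empty — regression defined)
  G \ add = {at(office), key_at(k3,lab), locked(d_bay_dock)} \ {at(office)} = {key_at(k3,lab), locked(d_bay_dock)}
  ∪ pre   = {key_at(k3,lab), locked(d_bay_dock)} ∪ {at(kitchen), open(d_kitchen_office)}
          = {at(kitchen), key_at(k3,lab), locked(d_bay_dock), open(d_kitchen_office)}

== RESULT ==
["at(kitchen)", "key_at(k3,lab)", "locked(d_bay_dock)", "open(d_kitchen_office)"]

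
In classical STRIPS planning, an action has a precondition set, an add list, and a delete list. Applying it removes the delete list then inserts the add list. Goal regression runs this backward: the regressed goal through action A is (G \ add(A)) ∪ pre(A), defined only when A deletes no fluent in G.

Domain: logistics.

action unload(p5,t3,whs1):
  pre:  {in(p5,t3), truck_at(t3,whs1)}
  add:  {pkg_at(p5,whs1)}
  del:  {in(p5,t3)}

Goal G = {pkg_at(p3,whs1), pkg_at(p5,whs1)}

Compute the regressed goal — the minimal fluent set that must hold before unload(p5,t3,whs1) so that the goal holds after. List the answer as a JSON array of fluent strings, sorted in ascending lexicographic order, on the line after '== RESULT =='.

Regress:
  G ∩ del = {}  (empty — regression defined)
  G \ add = {pkg_at(p3,whs1), pkg_at(p5,whs1)} \ {pkg_at(p5,whs1)} = {pkg_at(p3,whs1)}
  ∪ pre   = {pkg_at(p3,whs1)} ∪ {in(p5,t3), truck_at(t3,whs1)}
          = {in(p5,t3), pkg_at(p3,whs1), truck_at(t3,whs1)}

== RESULT ==
["in(p5,t3)", "pkg_at(p3,whs1)", "truck_at(t3,whs1)"]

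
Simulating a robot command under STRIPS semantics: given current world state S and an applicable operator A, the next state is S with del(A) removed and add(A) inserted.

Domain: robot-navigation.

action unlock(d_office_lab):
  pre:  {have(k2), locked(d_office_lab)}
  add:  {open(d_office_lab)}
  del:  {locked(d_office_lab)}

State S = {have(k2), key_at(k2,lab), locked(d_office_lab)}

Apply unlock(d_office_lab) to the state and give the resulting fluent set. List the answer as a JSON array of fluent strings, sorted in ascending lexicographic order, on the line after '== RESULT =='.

Compute (S \ del) ∪ add:
  pre ⊆ S: {have(k2), locked(d_office_lab)} ⊆ S  — applicable
  S \ del = {have(k2), key_at(k2,lab)}
  ∪ add   = {have(k2), key_at(k2,lab), open(d_office_lab)}

== RESULT ==
["have(k2)", "key_at(k2,lab)", "open(d_office_lab)"]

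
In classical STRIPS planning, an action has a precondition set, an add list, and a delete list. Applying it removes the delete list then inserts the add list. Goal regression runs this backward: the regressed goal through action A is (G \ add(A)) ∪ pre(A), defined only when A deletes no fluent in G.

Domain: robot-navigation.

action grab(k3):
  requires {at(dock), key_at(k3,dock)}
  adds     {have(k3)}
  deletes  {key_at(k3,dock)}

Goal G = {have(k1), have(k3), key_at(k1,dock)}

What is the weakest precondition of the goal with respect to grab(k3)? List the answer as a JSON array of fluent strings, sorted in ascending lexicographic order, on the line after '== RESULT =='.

Regress:
  G ∩ del = {}  (empty — regression defined)
  G \ add = {have(k1), have(k3), key_at(k1,dock)} \ {have(k3)} = {have(k1), key_at(k1,dock)}
  ∪ pre   = {have(k1), key_at(k1,dock)} ∪ {at(dock), key_at(k3,dock)}
          = {at(dock), have(k1), key_at(k1,dock), key_at(k3,dock)}

== RESULT ==
["at(dock)", "have(k1)", "key_at(k1,dock)", "key_at(k3,dock)"]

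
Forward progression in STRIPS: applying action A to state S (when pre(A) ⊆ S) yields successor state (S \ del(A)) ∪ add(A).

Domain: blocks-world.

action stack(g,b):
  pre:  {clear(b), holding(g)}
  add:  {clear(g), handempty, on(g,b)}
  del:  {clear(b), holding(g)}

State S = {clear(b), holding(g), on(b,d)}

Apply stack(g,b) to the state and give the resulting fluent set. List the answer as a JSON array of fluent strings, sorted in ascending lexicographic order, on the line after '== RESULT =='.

Compute (S \ del) ∪ add:
  pre ⊆ S: {clear(b), holding(g)} ⊆ S  — applicable
  S \ del = {on(b,d)}
  ∪ add   = {clear(g), handempty, on(b,d), on(g,b)}

== RESULT ==
["clear(g)", "handempty", "on(b,d)", "on(g,b)"]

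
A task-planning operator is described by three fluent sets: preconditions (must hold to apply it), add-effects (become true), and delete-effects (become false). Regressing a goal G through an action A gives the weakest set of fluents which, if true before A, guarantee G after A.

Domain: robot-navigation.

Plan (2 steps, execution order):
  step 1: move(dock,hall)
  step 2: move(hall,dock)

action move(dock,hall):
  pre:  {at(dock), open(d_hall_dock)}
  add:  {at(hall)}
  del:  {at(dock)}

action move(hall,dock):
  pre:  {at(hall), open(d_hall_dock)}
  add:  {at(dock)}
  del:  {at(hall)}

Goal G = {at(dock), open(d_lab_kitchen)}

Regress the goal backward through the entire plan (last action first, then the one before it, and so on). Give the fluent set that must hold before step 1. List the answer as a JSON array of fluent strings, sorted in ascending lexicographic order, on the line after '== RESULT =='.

Work backward from the goal:
  through step 2 (move(hall,dock)): drop {at(dock)}, keep {open(d_lab_kitchen)}, require {at(hall), open(d_hall_dock)}
    → {at(hall), open(d_hall_dock), open(d_lab_kitchen)}
  through step 1 (move(dock,hall)): drop {at(hall)}, keep {open(d_hall_dock), open(d_lab_kitchen)}, require {at(dock), open(d_hall_dock)}
    → {at(dock), open(d_hall_dock), open(d_lab_kitchen)}

== RESULT ==
["at(dock)", "open(d_hall_dock)", "open(d_lab_kitchen)"]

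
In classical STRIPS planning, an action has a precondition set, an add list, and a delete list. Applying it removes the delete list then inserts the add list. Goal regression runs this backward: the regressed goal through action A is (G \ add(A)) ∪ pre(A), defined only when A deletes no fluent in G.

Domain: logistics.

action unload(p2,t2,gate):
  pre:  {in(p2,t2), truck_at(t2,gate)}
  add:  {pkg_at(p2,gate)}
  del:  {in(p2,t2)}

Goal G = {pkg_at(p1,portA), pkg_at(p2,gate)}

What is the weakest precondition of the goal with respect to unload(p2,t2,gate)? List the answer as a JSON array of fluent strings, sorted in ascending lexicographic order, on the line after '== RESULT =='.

Compute (G \ add) ∪ pre:
  G ∩ del = {}  (empty — regression defined)
  G \ add = {pkg_at(p1,portA), pkg_at(p2,gate)} \ {pkg_at(p2,gate)} = {pkg_at(p1,portA)}
  ∪ pre   = {pkg_at(p1,portA)} ∪ {in(p2,t2), truck_at(t2,gate)}
          = {in(p2,t2), pkg_at(p1,portA), truck_at(t2,gate)}

== RESULT ==
["in(p2,t2)", "pkg_at(p1,portA)", "truck_at(t2,gate)"]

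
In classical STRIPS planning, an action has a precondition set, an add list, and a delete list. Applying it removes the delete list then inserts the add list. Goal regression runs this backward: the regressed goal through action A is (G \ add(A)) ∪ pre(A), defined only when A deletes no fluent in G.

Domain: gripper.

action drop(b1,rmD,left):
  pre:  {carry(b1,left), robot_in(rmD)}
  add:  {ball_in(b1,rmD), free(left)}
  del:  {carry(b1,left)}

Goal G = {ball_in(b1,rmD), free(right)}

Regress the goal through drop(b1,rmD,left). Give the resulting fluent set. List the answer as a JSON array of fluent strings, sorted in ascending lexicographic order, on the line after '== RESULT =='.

Compute (G \ add) ∪ pre:
  G ∩ del = {}  (empty — regression defined)
  G \ add = {ball_in(b1,rmD), free(right)} \ {ball_in(b1,rmD), free(left)} = {free(right)}
  ∪ pre   = {free(right)} ∪ {carry(b1,left), robot_in(rmD)}
          = {carry(b1,left), free(right), robot_in(rmD)}

== RESULT ==
["carry(b1,left)", "free(right)", "robot_in(rmD)"]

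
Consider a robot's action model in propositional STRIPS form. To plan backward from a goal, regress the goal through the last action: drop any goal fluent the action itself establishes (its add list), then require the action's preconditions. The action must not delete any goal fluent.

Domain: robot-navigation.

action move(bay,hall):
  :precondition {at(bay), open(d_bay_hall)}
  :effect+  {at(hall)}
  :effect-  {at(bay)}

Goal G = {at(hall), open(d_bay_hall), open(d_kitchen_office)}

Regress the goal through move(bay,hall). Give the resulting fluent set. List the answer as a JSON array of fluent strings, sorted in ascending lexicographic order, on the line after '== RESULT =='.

Compute (G \ add) ∪ pre:
  G ∩ del = {}  (empty — regression defined)
  G \ add = {at(hall), open(d_bay_hall), open(d_kitchen_office)} \ {at(hall)} = {open(d_bay_hall), open(d_kitchen_office)}
  ∪ pre   = {open(d_bay_hall), open(d_kitchen_office)} ∪ {at(bay), open(d_bay_hall)}
          = {at(bay), open(d_bay_hall), open(d_kitchen_office)}

== RESULT ==
["at(bay)", "open(d_bay_hall)", "open(d_kitchen_office)"]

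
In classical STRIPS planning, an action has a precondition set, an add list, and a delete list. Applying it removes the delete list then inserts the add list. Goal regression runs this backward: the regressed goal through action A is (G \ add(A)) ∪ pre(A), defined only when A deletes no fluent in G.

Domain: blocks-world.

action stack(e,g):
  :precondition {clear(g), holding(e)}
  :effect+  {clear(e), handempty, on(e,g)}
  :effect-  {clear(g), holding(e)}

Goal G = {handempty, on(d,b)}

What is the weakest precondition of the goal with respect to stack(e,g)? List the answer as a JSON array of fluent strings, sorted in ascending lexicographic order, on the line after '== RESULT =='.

Regress:
  G ∩ del = {}  (empty — regression defined)
  G \ add = {handempty, on(d,b)} \ {clear(e), handempty, on(e,g)} = {on(d,b)}
  ∪ pre   = {on(d,b)} ∪ {clear(g), holding(e)}
          = {clear(g), holding(e), on(d,b)}

== RESULT ==
["clear(g)", "holding(e)", "on(d,b)"]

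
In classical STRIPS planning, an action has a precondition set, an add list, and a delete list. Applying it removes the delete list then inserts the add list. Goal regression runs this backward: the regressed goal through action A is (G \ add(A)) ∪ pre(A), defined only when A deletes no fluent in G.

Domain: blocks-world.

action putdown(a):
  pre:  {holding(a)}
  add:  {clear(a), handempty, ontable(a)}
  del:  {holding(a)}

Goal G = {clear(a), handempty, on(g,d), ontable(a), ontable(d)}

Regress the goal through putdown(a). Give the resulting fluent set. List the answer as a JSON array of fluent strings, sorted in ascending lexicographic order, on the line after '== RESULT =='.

Compute (G \ add) ∪ pre:
  G ∩ del = {}  (empty — regression defined)
  G \ add = {clear(a), handempty, on(g,d), ontable(a), ontable(d)} \ {clear(a), handempty, ontable(a)} = {on(g,d), ontable(d)}
  ∪ pre   = {on(g,d), ontable(d)} ∪ {holding(a)}
          = {holding(a), on(g,d), ontable(d)}

== RESULT ==
["holding(a)", "on(g,d)", "ontable(d)"]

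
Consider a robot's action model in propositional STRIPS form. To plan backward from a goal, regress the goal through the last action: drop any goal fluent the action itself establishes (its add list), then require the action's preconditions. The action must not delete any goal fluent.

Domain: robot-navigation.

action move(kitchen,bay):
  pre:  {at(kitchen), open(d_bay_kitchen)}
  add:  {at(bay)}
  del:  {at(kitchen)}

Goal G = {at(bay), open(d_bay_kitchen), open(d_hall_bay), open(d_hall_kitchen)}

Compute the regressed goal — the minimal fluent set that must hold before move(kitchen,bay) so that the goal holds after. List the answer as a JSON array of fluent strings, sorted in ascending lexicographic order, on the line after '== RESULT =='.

Compute (G \ add) ∪ pre:
  G ∩ del = {}  (empty — regression defined)
  G \ add = {at(bay), open(d_bay_kitchen), open(d_hall_bay), open(d_hall_kitchen)} \ {at(bay)} = {open(d_bay_kitchen), open(d_hall_bay), open(d_hall_kitchen)}
  ∪ pre   = {open(d_bay_kitchen), open(d_hall_bay), open(d_hall_kitchen)} ∪ {at(kitchen), open(d_bay_kitchen)}
          = {at(kitchen), open(d_bay_kitchen), open(d_hall_bay), open(d_hall_kitchen)}

== RESULT ==
["at(kitchen)", "open(d_bay_kitchen)", "open(d_hall_bay)", "open(d_hall_kitchen)"]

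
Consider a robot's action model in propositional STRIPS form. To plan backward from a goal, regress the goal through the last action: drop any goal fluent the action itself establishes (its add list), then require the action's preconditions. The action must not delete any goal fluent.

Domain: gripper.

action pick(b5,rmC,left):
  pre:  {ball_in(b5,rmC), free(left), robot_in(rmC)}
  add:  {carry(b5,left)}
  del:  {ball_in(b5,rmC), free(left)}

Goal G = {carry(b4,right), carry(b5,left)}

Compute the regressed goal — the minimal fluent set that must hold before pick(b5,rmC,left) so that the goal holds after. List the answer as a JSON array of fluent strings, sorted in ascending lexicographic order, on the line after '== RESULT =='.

Regress:
  G ∩ del = {}  (empty — regression defined)
  G \ add = {carry(b4,right), carry(b5,left)} \ {carry(b5,left)} = {carry(b4,right)}
  ∪ pre   = {carry(b4,right)} ∪ {ball_in(b5,rmC), free(left), robot_in(rmC)}
          = {ball_in(b5,rmC), carry(b4,right), free(left), robot_in(rmC)}

== RESULT ==
["ball_in(b5,rmC)", "carry(b4,right)", "free(left)", "robot_in(rmC)"]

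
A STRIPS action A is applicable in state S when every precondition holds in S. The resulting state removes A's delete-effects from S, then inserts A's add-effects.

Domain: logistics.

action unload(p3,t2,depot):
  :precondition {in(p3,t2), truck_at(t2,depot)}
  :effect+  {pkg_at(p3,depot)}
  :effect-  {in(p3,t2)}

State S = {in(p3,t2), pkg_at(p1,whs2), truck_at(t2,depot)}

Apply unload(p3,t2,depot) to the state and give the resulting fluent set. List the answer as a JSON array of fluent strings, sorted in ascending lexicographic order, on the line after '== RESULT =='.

Compute (S \ del) ∪ add:
  pre ⊆ S: {in(p3,t2), truck_at(t2,depot)} ⊆ S  — applicable
  S \ del = {pkg_at(p1,whs2), truck_at(t2,depot)}
  ∪ add   = {pkg_at(p1,whs2), pkg_at(p3,depot), truck_at(t2,depot)}

== RESULT ==
["pkg_at(p1,whs2)", "pkg_at(p3,depot)", "truck_at(t2,depot)"]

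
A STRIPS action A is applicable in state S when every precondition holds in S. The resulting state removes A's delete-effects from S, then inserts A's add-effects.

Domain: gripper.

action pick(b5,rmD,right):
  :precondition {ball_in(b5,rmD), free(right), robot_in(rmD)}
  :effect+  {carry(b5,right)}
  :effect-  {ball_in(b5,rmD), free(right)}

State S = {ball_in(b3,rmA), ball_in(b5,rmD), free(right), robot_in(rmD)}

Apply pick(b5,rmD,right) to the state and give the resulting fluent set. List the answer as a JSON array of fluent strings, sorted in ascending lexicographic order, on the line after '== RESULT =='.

Compute (S \ del) ∪ add:
  pre ⊆ S: {ball_in(b5,rmD), free(right), robot_in(rmD)} ⊆ S  — applicable
  S \ del = {ball_in(b3,rmA), robot_in(rmD)}
  ∪ add   = {ball_in(b3,rmA), carry(b5,right), robot_in(rmD)}

== RESULT ==
["ball_in(b3,rmA)", "carry(b5,right)", "robot_in(rmD)"]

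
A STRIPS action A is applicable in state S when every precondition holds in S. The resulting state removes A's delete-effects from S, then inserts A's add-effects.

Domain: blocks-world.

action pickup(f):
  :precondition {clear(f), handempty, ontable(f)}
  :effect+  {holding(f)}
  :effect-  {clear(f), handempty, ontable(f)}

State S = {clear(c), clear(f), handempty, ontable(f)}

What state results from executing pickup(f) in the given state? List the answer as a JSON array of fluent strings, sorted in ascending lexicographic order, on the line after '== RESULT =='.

Progress:
  pre ⊆ S: {clear(f), handempty, ontable(f)} ⊆ S  — applicable
  S \ del = {clear(c)}
  ∪ add   = {clear(c), holding(f)}

== RESULT ==
["clear(c)", "holding(f)"]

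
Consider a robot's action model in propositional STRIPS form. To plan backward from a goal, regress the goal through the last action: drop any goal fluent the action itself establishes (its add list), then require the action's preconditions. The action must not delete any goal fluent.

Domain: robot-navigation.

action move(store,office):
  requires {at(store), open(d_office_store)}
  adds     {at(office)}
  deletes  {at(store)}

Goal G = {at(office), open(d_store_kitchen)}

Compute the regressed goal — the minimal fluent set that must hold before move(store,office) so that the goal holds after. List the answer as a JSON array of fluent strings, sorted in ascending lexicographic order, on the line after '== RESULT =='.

Compute (G \ add) ∪ pre:
  G ∩ del = {}  (empty — regression defined)
  G \ add = {at(office), open(d_store_kitchen)} \ {at(office)} = {open(d_store_kitchen)}
  ∪ pre   = {open(d_store_kitchen)} ∪ {at(store), open(d_office_store)}
          = {at(store), open(d_office_store), open(d_store_kitchen)}

== RESULT ==
["at(store)", "open(d_office_store)", "open(d_store_kitchen)"]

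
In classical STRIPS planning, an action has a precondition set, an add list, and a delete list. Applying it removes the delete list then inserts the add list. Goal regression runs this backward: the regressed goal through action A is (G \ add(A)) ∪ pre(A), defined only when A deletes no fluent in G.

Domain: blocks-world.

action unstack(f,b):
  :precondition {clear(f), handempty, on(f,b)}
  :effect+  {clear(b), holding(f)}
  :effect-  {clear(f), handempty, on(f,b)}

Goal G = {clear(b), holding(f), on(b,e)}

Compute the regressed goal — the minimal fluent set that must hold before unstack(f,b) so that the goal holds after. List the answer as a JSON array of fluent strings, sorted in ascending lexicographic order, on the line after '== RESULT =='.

Regress:
  G ∩ del = {}  (empty — regression defined)
  G \ add = {clear(b), holding(f), on(b,e)} \ {clear(b), holding(f)} = {on(b,e)}
  ∪ pre   = {on(b,e)} ∪ {clear(f), handempty, on(f,b)}
          = {clear(f), handempty, on(b,e), on(f,b)}

== RESULT ==
["clear(f)", "handempty", "on(b,e)", "on(f,b)"]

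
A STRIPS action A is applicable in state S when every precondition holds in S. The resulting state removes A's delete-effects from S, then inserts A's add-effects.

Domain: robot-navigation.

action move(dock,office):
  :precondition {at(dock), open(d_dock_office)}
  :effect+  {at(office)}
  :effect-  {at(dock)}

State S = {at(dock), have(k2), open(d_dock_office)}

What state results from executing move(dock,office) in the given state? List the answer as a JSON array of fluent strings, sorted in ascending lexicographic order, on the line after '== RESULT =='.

Progress:
  pre ⊆ S: {at(dock), open(d_dock_office)} ⊆ S  — applicable
  S \ del = {have(k2), open(d_dock_office)}
  ∪ add   = {at(office), have(k2), open(d_dock_office)}

== RESULT ==
["at(office)", "have(k2)", "open(d_dock_office)"]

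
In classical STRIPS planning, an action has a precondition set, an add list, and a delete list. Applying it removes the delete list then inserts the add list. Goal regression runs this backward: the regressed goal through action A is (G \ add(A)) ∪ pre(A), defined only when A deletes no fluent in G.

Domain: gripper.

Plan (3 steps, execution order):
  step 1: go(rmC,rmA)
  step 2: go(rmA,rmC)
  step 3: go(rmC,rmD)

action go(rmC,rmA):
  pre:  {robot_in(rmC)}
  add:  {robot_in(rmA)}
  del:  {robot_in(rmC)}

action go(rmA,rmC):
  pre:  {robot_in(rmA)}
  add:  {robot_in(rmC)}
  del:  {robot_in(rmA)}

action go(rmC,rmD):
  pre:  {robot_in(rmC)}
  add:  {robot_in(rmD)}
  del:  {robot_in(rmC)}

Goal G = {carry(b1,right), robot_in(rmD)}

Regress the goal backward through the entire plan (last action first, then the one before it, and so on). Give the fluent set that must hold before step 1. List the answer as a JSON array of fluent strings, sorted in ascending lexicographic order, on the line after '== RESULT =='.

Work backward from the goal:
  through step 3 (go(rmC,rmD)): drop {robot_in(rmD)}, keep {carry(b1,right)}, require {robot_in(rmC)}
    → {carry(b1,right), robot_in(rmC)}
  through step 2 (go(rmA,rmC)): drop {robot_in(rmC)}, keep {carry(b1,right)}, require {robot_in(rmA)}
    → {carry(b1,right), robot_in(rmA)}
  through step 1 (go(rmC,rmA)): drop {robot_in(rmA)}, keep {carry(b1,right)}, require {robot_in(rmC)}
    → {carry(b1,right), robot_in(rmC)}

== RESULT ==
["carry(b1,right)", "robot_in(rmC)"]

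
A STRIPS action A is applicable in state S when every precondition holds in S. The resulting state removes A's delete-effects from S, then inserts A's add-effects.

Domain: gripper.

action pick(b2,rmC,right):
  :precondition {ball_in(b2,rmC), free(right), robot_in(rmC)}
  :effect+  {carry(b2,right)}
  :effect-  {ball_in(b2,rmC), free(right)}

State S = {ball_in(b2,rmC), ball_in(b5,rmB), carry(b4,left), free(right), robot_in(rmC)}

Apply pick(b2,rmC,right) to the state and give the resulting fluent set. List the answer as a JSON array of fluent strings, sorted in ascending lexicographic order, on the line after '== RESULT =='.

Compute (S \ del) ∪ add:
  pre ⊆ S: {ball_in(b2,rmC), free(right), robot_in(rmC)} ⊆ S  — applicable
  S \ del = {ball_in(b5,rmB), carry(b4,left), robot_in(rmC)}
  ∪ add   = {ball_in(b5,rmB), carry(b2,right), carry(b4,left), robot_in(rmC)}

== RESULT ==
["ball_in(b5,rmB)", "carry(b2,right)", "carry(b4,left)", "robot_in(rmC)"]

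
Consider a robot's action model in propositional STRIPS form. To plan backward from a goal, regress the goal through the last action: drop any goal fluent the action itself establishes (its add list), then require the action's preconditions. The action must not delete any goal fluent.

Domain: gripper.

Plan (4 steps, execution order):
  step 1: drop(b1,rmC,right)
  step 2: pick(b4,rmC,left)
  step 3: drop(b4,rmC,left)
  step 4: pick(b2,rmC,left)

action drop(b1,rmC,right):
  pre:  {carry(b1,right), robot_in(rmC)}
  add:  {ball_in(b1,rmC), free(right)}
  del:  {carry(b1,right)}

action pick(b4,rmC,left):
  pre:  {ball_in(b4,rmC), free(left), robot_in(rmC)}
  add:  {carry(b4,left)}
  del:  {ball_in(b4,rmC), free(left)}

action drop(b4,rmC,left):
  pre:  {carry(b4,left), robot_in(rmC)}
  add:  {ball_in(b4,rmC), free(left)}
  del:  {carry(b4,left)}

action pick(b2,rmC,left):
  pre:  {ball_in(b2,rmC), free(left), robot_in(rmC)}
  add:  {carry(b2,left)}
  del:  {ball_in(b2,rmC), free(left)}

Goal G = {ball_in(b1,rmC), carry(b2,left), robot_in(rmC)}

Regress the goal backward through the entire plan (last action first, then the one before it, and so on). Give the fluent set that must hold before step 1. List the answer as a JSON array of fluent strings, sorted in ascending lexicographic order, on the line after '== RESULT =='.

Regress step by step:
  through step 4 (pick(b2,rmC,left)): drop {carry(b2,left)}, keep {ball_in(b1,rmC), robot_in(rmC)}, require {ball_in(b2,rmC), free(left), robot_in(rmC)}
    → {ball_in(b1,rmC), ball_in(b2,rmC), free(left), robot_in(rmC)}
  through step 3 (drop(b4,rmC,left)): drop {free(left)}, keep {ball_in(b1,rmC), ball_in(b2,rmC), robot_in(rmC)}, require {carry(b4,left), robot_in(rmC)}
    → {ball_in(b1,rmC), ball_in(b2,rmC), carry(b4,left), robot_in(rmC)}
  through step 2 (pick(b4,rmC,left)): drop {carry(b4,left)}, keep {ball_in(b1,rmC), ball_in(b2,rmC), robot_in(rmC)}, require {ball_in(b4,rmC), free(left), robot_in(rmC)}
    → {ball_in(b1,rmC), ball_in(b2,rmC), ball_in(b4,rmC), free(left), robot_in(rmC)}
  through step 1 (drop(b1,rmC,right)): drop {ball_in(b1,rmC)}, keep {ball_in(b2,rmC), ball_in(b4,rmC), free(left), robot_in(rmC)}, require {carry(b1,right), robot_in(rmC)}
    → {ball_in(b2,rmC), ball_in(b4,rmC), carry(b1,right), free(left), robot_in(rmC)}

== RESULT ==
["ball_in(b2,rmC)", "ball_in(b4,rmC)", "carry(b1,right)", "free(left)", "robot_in(rmC)"]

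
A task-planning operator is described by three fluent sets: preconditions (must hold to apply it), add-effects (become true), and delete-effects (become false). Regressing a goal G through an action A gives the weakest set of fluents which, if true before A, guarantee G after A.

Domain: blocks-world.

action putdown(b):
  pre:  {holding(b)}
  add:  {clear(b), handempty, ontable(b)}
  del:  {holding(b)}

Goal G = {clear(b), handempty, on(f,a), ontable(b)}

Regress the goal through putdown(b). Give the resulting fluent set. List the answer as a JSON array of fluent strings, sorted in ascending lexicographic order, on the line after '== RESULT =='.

Regress:
  G ∩ del = {}  (empty — regression defined)
  G \ add = {clear(b), handempty, on(f,a), ontable(b)} \ {clear(b), handempty, ontable(b)} = {on(f,a)}
  ∪ pre   = {on(f,a)} ∪ {holding(b)}
          = {holding(b), on(f,a)}

== RESULT ==
["holding(b)", "on(f,a)"]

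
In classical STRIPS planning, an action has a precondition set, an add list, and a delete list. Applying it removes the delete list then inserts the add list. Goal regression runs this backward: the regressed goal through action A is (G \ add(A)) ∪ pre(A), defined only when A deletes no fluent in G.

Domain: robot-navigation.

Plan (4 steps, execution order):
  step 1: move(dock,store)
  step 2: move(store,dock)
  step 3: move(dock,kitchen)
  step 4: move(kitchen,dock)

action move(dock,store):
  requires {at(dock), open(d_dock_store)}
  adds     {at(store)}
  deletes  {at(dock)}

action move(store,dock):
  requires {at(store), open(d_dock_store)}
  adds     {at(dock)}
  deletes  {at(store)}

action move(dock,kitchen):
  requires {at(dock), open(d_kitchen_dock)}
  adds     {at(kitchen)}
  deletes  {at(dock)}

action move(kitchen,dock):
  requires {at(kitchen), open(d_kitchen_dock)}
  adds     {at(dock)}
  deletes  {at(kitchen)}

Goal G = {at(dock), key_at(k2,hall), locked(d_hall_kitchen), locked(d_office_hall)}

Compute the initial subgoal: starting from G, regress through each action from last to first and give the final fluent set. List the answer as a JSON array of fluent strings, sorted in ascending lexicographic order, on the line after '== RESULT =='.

Work backward from the goal:
  through step 4 (move(kitchen,dock)): drop {at(dock)}, keep {key_at(k2,hall), locked(d_hall_kitchen), locked(d_office_hall)}, require {at(kitchen), open(d_kitchen_dock)}
    → {at(kitchen), key_at(k2,hall), locked(d_hall_kitchen), locked(d_office_hall), open(d_kitchen_dock)}
  through step 3 (move(dock,kitchen)): drop {at(kitchen)}, keep {key_at(k2,hall), locked(d_hall_kitchen), locked(d_office_hall), open(d_kitchen_dock)}, require {at(dock), open(d_kitchen_dock)}
    → {at(dock), key_at(k2,hall), locked(d_hall_kitchen), locked(d_office_hall), open(d_kitchen_dock)}
  through step 2 (move(store,dock)): drop {at(dock)}, keep {key_at(k2,hall), locked(d_hall_kitchen), locked(d_office_hall), open(d_kitchen_dock)}, require {at(store), open(d_dock_store)}
    → {at(store), key_at(k2,hall), locked(d_hall_kitchen), locked(d_office_hall), open(d_dock_store), open(d_kitchen_dock)}
  through step 1 (move(dock,store)): drop {at(store)}, keep {key_at(k2,hall), locked(d_hall_kitchen), locked(d_office_hall), open(d_dock_store), open(d_kitchen_dock)}, require {at(dock), open(d_dock_store)}
    → {at(dock), key_at(k2,hall), locked(d_hall_kitchen), locked(d_office_hall), open(d_dock_store), open(d_kitchen_dock)}

== RESULT ==
["at(dock)", "key_at(k2,hall)", "locked(d_hall_kitchen)", "locked(d_office_hall)", "open(d_dock_store)", "open(d_kitchen_dock)"]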